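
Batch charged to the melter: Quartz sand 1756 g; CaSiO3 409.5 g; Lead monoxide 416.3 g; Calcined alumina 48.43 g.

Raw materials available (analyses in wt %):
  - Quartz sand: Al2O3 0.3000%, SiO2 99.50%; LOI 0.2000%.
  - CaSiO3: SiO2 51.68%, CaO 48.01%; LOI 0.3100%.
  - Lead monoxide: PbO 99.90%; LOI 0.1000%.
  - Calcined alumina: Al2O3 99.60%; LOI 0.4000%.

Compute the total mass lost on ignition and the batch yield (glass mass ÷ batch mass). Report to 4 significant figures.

LOI loss = 5.391 g; glass = 2625 g; yield = 99.80%

Full float precision is held all the way through; intermediates appear rounded off to 4 significant figures alongside each step; every reported result is rounded only once. All derived quantities (the four compositions, totals, the yield, glass mass, ignition loss) are carried in exact precision using the weight values on 2625 g of glass, as set out in either problem or answer.
Loss on ignition, line by line:
  Quartz sand: 1756 × 0.002000 = 3.512 g
  CaSiO3: 409.5 × 0.003100 = 1.269 g
  Lead monoxide: 416.3 × 0.001000 = 0.4163 g
  Calcined alumina: 48.43 × 0.004000 = 0.1937 g
Total LOI = 5.391 g
Glass = batch − LOI = 2630 − 5.391 = 2625 g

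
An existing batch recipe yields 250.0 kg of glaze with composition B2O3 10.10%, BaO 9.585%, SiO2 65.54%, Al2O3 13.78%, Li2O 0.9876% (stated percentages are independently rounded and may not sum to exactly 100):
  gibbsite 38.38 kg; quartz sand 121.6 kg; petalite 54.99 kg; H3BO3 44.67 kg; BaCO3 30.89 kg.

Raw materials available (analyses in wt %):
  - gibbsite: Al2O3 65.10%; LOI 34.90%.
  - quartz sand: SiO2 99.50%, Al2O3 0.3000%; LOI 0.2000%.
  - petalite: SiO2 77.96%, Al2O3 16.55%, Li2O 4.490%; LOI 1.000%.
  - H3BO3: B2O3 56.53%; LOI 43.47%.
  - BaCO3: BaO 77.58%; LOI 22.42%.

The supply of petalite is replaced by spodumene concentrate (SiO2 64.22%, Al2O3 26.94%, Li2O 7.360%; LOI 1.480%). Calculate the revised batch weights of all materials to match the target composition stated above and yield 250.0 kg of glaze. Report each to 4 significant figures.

The intermediate values are shown with 4-significant-digit rounding across the worked steps — all internal work runs at exact precision at all times; a single rounding produces every reported result; the derived quantities, which include glass mass, five oxide percentages, LOI, the totals, yield, are re-derived in full float precision, as written in the problem or the answer, from the batch weights for 250.0 kg of glass.
The oxide mass targets at 250.0 kg glaze:
  B2O3: 10.10% × 250.0 = 25.25 kg
  BaO: 9.585% × 250.0 = 23.96 kg
  SiO2: 65.54% × 250.0 = 163.8 kg
  Al2O3: 13.78% × 250.0 = 34.45 kg
  Li2O: 0.9876% × 250.0 = 2.469 kg
Mass-balance tally per oxide given the weights on record, against the basis in use (oxide sums agree with the targets once rounding is allowed for):
  B2O3: 44.67·0.5653 = 25.25 kg (target 25.25 kg)
  BaO: 30.89·0.7758 = 23.96 kg (target 23.96 kg)
  SiO2: 143.0·0.9950 + 33.55·0.6422 = 163.8 kg (target 163.8 kg)
  Al2O3: 38.38·0.6510 + 143.0·0.003000 + 33.55·0.2694 = 34.45 kg (target 34.45 kg)
  Li2O: 33.55·0.07360 = 2.469 kg (target 2.469 kg)
Glass-mass bookkeeping: batch total minus LOI = 250.0 kg (summing oxide targets gives 250.0 kg; with the basis standing at 250.0 kg — deltas are rounding alone).
Summing the batch: Σ batch = 290.5 kg; LOI loss = Σ batch·LOI = 40.52 kg; the yield ratio, glass ÷ batch: 86.05%.

Revised batch per 250.0 kg glaze:
  gibbsite: 38.38 kg
  quartz sand: 143.0 kg
  spodumene concentrate: 33.55 kg
  H3BO3: 44.67 kg
  BaCO3: 30.89 kg
Total batch = 290.5 kg; LOI loss = 40.52 kg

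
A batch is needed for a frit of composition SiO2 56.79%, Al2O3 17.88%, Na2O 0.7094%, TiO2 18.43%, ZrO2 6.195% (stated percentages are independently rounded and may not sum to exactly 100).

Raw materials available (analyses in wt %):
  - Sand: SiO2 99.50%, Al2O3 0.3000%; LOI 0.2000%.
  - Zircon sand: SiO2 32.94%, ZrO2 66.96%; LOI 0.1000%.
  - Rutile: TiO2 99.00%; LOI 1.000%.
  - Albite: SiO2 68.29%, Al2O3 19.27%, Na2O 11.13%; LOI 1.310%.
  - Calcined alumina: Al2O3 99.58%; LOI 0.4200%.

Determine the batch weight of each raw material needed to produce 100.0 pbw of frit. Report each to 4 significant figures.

Batch per 100.0 pbw frit:
  Sand: 49.64 pbw
  Zircon sand: 9.252 pbw
  Rutile: 18.62 pbw
  Albite: 6.374 pbw
  Calcined alumina: 16.57 pbw
Total batch = 100.5 pbw; LOI loss = 0.4478 pbw; yield = 99.55%

The intermediate values are shown rounded to 4 significant digits in the working; every computation maintains exact precision in all steps — exactly one rounding is applied to every reported figure — all derived quantities, which include ignition loss, net glass mass, the yield, five oxide percentages, the totals, are computed at full float precision, as quoted within the problem or answer text, from the weighed amounts for 100.0 pbw of glass.
Oxide-by-oxide targets in 100.0 pbw frit:
  SiO2: 56.79% × 100.0 = 56.79 pbw
  Al2O3: 17.88% × 100.0 = 17.88 pbw
  Na2O: 0.7094% × 100.0 = 0.7094 pbw
  TiO2: 18.43% × 100.0 = 18.43 pbw
  ZrO2: 6.195% × 100.0 = 6.195 pbw
Checking each oxide sum on the weights just shown, on the stated basis (each sum matches its target mass up to rounding of the answer):
  SiO2: 49.64·0.9950 + 9.252·0.3294 + 6.374·0.6829 = 56.79 pbw (target 56.79 pbw)
  Al2O3: 49.64·0.003000 + 6.374·0.1927 + 16.57·0.9958 = 17.88 pbw (target 17.88 pbw)
  Na2O: 6.374·0.1113 = 0.7094 pbw (target 0.7094 pbw)
  TiO2: 18.62·0.9900 = 18.43 pbw (target 18.43 pbw)
  ZrO2: 9.252·0.6696 = 6.195 pbw (target 6.195 pbw)
Auditing the glass mass value: whole batch net of LOI = 100.0 pbw (the Σ of target masses is 100.0 pbw; basis as stated: 100.0 pbw — differing by rounding only).
Summing the batch: Σ batch = 100.5 pbw; Σ batch·LOI gives LOI loss = 0.4478 pbw; yield: glass divided by total = 99.55%.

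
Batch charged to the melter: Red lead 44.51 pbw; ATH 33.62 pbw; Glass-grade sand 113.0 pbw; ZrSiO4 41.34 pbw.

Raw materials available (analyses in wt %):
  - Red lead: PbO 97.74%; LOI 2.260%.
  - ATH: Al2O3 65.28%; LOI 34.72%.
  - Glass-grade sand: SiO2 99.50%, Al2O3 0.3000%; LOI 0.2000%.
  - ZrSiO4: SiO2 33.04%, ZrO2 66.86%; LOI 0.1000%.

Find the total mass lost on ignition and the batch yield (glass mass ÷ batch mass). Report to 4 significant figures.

Each numeric step holds full precision throughout — mid-chain values are printed rounded to 4 significant figures in the working. Every reported number undergoes a single rounding — derived quantities (the four compositions, ignition loss, the yield, the totals, net glass mass) are re-derived from the batch weights on 219.5 pbw of glass in full precision, exactly as shown in either problem or answer.
Material-by-material LOI:
  Red lead: 44.51 × 0.02260 = 1.006 pbw
  ATH: 33.62 × 0.3472 = 11.67 pbw
  Glass-grade sand: 113.0 × 0.002000 = 0.2260 pbw
  ZrSiO4: 41.34 × 0.001000 = 0.04134 pbw
Total LOI = 12.95 pbw
Glass = batch − LOI = 232.5 − 12.95 = 219.5 pbw

LOI loss = 12.95 pbw; glass = 219.5 pbw; yield = 94.43%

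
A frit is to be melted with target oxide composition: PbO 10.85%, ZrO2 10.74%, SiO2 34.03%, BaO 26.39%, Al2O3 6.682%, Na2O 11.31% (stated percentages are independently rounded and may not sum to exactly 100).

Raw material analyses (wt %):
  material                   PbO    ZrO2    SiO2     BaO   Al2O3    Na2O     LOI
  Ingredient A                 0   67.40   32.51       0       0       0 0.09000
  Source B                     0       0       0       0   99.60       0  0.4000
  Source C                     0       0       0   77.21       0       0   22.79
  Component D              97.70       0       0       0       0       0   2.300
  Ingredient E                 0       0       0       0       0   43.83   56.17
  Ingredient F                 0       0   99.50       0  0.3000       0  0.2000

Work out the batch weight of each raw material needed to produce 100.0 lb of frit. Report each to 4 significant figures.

Batch per 100.0 lb frit:
  Ingredient A: 15.93 lb
  Source B: 6.622 lb
  Source C: 34.18 lb
  Component D: 11.11 lb
  Ingredient E: 25.80 lb
  Ingredient F: 28.99 lb
Total batch = 122.6 lb; LOI loss = 22.64 lb; yield = 81.54%

Each numeric step runs at full float precision end to end — in-progress results appear (rounded to four significant digits) as written; exactly one rounding lands on each reported value; derived quantities (the yield, net glass mass, LOI, six oxide percentages, totals) are computed in full precision from the batch weights on 100.0 lb of glass, as set out in either problem or answer.
Per-oxide target masses for 100.0 lb frit:
  PbO: 10.85% × 100.0 = 10.85 lb
  ZrO2: 10.74% × 100.0 = 10.74 lb
  SiO2: 34.03% × 100.0 = 34.03 lb
  BaO: 26.39% × 100.0 = 26.39 lb
  Al2O3: 6.682% × 100.0 = 6.682 lb
  Na2O: 11.31% × 100.0 = 11.31 lb
Per-oxide balance check working from each reported weight, per the basis as stated (target by target, the sums agree once rounding is allowed for):
  PbO: 11.11·0.9770 = 10.85 lb (target 10.85 lb)
  ZrO2: 15.93·0.6740 = 10.74 lb (target 10.74 lb)
  SiO2: 15.93·0.3251 + 28.99·0.9950 = 34.02 lb (target 34.03 lb)
  BaO: 34.18·0.7721 = 26.39 lb (target 26.39 lb)
  Al2O3: 6.622·0.9960 + 28.99·0.003000 = 6.682 lb (target 6.682 lb)
  Na2O: 25.80·0.4383 = 11.31 lb (target 11.31 lb)
Consistency of the glass mass: batch total minus LOI = 100.0 lb (the Σ of target masses is 100.0 lb; against the stated basis, 100.0 lb — gaps are rounding artifacts).
Adding the batch up: Σ batch = 122.6 lb; LOI loss = Σ batch·LOI = 22.64 lb; yield, glass over the total, = 81.54%.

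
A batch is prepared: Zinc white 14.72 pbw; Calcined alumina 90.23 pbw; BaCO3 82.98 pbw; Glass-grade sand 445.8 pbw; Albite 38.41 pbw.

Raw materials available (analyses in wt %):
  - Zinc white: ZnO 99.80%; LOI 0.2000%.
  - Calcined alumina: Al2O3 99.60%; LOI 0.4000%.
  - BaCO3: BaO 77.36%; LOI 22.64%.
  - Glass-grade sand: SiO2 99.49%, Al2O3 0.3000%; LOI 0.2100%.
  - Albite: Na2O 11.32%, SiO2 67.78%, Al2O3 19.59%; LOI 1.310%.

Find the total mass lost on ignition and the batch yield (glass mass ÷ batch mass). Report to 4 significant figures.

LOI loss = 20.62 pbw; glass = 651.5 pbw; yield = 96.93%

In-progress results are printed (rounded to 4 significant figures) at each printed step. Each numeric step holds full precision through the solve. Each reported figure takes a single rounding. Derived quantities, which include totals, the five compositions, LOI, the yield, net glass mass, are recomputed in full precision, as set out in the question or the answer, starting from the weights on 651.5 pbw of glass.
Ignition loss by material:
  Zinc white: 14.72 × 0.002000 = 0.02944 pbw
  Calcined alumina: 90.23 × 0.004000 = 0.3609 pbw
  BaCO3: 82.98 × 0.2264 = 18.79 pbw
  Glass-grade sand: 445.8 × 0.002100 = 0.9362 pbw
  Albite: 38.41 × 0.01310 = 0.5032 pbw
Total LOI = 20.62 pbw
Glass = batch − LOI = 672.1 − 20.62 = 651.5 pbw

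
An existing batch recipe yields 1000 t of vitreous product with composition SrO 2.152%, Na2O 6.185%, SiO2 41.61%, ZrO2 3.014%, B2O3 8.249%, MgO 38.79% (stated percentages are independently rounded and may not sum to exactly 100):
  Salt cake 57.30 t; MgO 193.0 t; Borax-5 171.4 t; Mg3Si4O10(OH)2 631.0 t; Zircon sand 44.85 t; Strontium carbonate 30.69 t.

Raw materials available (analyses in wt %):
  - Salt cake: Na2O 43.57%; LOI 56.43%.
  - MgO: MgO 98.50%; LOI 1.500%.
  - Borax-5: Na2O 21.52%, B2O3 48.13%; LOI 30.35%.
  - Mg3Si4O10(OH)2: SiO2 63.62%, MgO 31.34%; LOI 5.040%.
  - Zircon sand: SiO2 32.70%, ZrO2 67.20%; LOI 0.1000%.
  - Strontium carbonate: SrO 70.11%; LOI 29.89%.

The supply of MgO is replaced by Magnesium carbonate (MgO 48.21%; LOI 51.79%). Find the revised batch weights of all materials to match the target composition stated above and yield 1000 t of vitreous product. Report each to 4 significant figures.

The intermediate values are printed rounded off to 4 significant figures at each printed step; all arithmetic holds full float precision through every step. A single rounding produces each reported result. All derived quantities (net glass mass, the yield, totals, six oxide percentages, ignition loss) are re-derived at exact precision starting from the weights at 1000 t of glass exactly as printed in the problem or the answer.
Target oxide masses per 1000 t vitreous product:
  SrO: 2.152% × 1000 = 21.52 t
  Na2O: 6.185% × 1000 = 61.85 t
  SiO2: 41.61% × 1000 = 416.1 t
  ZrO2: 3.014% × 1000 = 30.14 t
  B2O3: 8.249% × 1000 = 82.49 t
  MgO: 38.79% × 1000 = 387.9 t
Oxide-by-oxide audit using the reported weights, at the basis given (delivered sums recover each target up to rounding of the answer):
  SrO: 30.69·0.7011 = 21.52 t (target 21.52 t)
  Na2O: 57.30·0.4357 + 171.4·0.2152 = 61.85 t (target 61.85 t)
  SiO2: 631.0·0.6362 + 44.85·0.3270 = 416.1 t (target 416.1 t)
  ZrO2: 44.85·0.6720 = 30.14 t (target 30.14 t)
  B2O3: 171.4·0.4813 = 82.49 t (target 82.49 t)
  MgO: 394.4·0.4821 + 631.0·0.3134 = 387.9 t (target 387.9 t)
Glass-mass bookkeeping: total batch − LOI = 1000 t (summing oxide targets gives 1000 t; the stated basis being 1000 t — a pure rounding effect).
Adding the batch up: Σ batch = 1330 t; ignition loss, Σ(batch × LOI) = 329.6 t; the yield ratio, glass ÷ batch: 75.21%.

Revised batch per 1000 t vitreous product:
  Salt cake: 57.30 t
  Magnesium carbonate: 394.4 t
  Borax-5: 171.4 t
  Mg3Si4O10(OH)2: 631.0 t
  Zircon sand: 44.85 t
  Strontium carbonate: 30.69 t
Total batch = 1330 t; LOI loss = 329.6 t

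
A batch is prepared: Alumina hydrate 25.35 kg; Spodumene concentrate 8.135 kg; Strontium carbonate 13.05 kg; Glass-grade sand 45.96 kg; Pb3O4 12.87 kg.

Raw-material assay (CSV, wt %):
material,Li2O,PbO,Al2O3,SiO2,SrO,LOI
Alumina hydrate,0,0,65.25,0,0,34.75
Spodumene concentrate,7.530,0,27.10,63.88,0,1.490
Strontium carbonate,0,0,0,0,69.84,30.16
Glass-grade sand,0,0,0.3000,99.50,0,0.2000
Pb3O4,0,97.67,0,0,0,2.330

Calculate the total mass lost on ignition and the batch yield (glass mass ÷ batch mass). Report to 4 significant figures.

All arithmetic carries full float precision through the solve; in-progress results are printed, with 4-significant-digit rounding, across the worked steps. Each reported figure includes exactly one rounding — the derived quantities (yield, five oxide percentages, glass mass, the totals, LOI) are recomputed at full float precision starting from the weights per 92.11 kg of glass, as written in the problem or answer text.
Loss on ignition, line by line:
  Alumina hydrate: 25.35 × 0.3475 = 8.809 kg
  Spodumene concentrate: 8.135 × 0.01490 = 0.1212 kg
  Strontium carbonate: 13.05 × 0.3016 = 3.936 kg
  Glass-grade sand: 45.96 × 0.002000 = 0.09192 kg
  Pb3O4: 12.87 × 0.02330 = 0.2999 kg
Total LOI = 13.26 kg
Glass = batch − LOI = 105.4 − 13.26 = 92.11 kg

LOI loss = 13.26 kg; glass = 92.11 kg; yield = 87.42%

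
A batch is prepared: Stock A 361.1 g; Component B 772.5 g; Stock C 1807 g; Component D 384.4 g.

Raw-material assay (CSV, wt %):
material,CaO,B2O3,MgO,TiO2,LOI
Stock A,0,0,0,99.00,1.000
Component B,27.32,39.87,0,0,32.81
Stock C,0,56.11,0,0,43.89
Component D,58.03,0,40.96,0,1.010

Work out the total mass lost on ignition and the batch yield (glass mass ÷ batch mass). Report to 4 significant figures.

Intermediates are displayed, rounded to four significant digits, when written out. Every computation maintains full precision all the way through — exactly one rounding is applied to each reported result — derived quantities (yield, the four compositions, net glass mass, the totals, ignition loss) are recomputed from the batch weights at 2271 g of glass at full precision, exactly as printed in either problem or answer.
Per-material ignition loss:
  Stock A: 361.1 × 0.01000 = 3.611 g
  Component B: 772.5 × 0.3281 = 253.5 g
  Stock C: 1807 × 0.4389 = 793.1 g
  Component D: 384.4 × 0.01010 = 3.882 g
Total LOI = 1054 g
Glass = batch − LOI = 3325 − 1054 = 2271 g

LOI loss = 1054 g; glass = 2271 g; yield = 68.30%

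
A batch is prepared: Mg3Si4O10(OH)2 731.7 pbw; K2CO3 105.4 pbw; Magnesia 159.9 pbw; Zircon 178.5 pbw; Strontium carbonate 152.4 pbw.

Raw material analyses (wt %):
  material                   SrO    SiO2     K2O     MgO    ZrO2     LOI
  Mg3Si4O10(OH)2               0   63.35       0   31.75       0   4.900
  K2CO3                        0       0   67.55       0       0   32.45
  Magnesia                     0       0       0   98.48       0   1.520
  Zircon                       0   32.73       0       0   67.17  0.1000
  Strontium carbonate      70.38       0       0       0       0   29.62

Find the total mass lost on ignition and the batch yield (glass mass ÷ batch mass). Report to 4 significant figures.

LOI loss = 117.8 pbw; glass = 1210 pbw; yield = 91.13%

Every computation maintains full float precision from first step to last — mid-chain values are displayed rounded off to 4 significant digits in the working; each reported result carries a single rounding. All derived quantities are carried at full precision (five oxide percentages, totals, the yield, ignition loss, glass mass) from the weighed amounts on 1210 pbw of glass, exactly as shown in either problem or answer.
Per-material ignition loss:
  Mg3Si4O10(OH)2: 731.7 × 0.04900 = 35.85 pbw
  K2CO3: 105.4 × 0.3245 = 34.20 pbw
  Magnesia: 159.9 × 0.01520 = 2.430 pbw
  Zircon: 178.5 × 0.001000 = 0.1785 pbw
  Strontium carbonate: 152.4 × 0.2962 = 45.14 pbw
Total LOI = 117.8 pbw
Glass = batch − LOI = 1328 − 117.8 = 1210 pbw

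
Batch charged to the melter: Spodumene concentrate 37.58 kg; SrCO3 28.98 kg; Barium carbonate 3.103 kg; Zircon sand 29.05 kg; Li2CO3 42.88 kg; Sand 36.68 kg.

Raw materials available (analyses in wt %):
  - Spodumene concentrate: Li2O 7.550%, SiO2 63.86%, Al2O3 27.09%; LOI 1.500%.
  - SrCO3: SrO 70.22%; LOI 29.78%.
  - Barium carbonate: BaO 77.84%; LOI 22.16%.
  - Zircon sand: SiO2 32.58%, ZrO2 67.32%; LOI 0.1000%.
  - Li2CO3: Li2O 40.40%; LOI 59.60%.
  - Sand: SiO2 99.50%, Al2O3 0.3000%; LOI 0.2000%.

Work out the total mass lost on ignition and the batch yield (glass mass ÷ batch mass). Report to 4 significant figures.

All internal work runs at full float precision through the solve; intermediates appear, with 4-significant-figure rounding, on the page; exactly one rounding lands on each reported figure — the derived quantities, including the totals, glass mass, the six compositions, yield, ignition loss, are carried using the weight values for 142.7 kg of glass at full float precision precisely as stated by question or answer.
Material-by-material LOI:
  Spodumene concentrate: 37.58 × 0.01500 = 0.5637 kg
  SrCO3: 28.98 × 0.2978 = 8.630 kg
  Barium carbonate: 3.103 × 0.2216 = 0.6876 kg
  Zircon sand: 29.05 × 0.001000 = 0.02905 kg
  Li2CO3: 42.88 × 0.5960 = 25.56 kg
  Sand: 36.68 × 0.002000 = 0.07336 kg
Total LOI = 35.54 kg
Glass = batch − LOI = 178.3 − 35.54 = 142.7 kg

LOI loss = 35.54 kg; glass = 142.7 kg; yield = 80.06%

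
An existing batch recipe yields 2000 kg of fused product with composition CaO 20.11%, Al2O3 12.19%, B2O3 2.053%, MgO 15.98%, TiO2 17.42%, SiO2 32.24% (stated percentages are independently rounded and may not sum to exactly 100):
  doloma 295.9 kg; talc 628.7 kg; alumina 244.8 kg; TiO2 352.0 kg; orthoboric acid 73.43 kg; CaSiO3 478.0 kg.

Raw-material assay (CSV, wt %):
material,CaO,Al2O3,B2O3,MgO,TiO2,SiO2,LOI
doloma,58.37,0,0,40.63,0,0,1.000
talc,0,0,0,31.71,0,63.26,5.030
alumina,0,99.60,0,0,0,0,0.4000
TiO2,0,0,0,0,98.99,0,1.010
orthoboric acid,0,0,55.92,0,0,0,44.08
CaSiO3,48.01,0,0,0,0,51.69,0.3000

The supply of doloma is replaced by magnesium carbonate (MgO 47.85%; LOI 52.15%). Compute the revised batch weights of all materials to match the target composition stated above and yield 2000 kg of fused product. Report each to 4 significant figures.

All internal work keeps exact precision at all times; working values appear, with 4-significant-figure rounding, in the printout; every reported value sees exactly one rounding. The derived quantities are recomputed at exact precision (the yield, totals, LOI, six oxide percentages, glass mass) from the weighed amounts for 2000 kg of glass, exactly as printed in the problem or the answer.
Target oxide masses per 2000 kg fused product:
  CaO: 20.11% × 2000 = 402.2 kg
  Al2O3: 12.19% × 2000 = 243.8 kg
  B2O3: 2.053% × 2000 = 41.06 kg
  MgO: 15.98% × 2000 = 319.6 kg
  TiO2: 17.42% × 2000 = 348.4 kg
  SiO2: 32.24% × 2000 = 644.8 kg
Checking each oxide sum working from each reported weight, relative to the basis at hand (sums match the target masses net of answer rounding effects):
  CaO: 837.7·0.4801 = 402.2 kg (target 402.2 kg)
  Al2O3: 244.8·0.9960 = 243.8 kg (target 243.8 kg)
  B2O3: 73.43·0.5592 = 41.06 kg (target 41.06 kg)
  MgO: 446.1·0.4785 + 334.8·0.3171 = 319.6 kg (target 319.6 kg)
  TiO2: 352.0·0.9899 = 348.4 kg (target 348.4 kg)
  SiO2: 334.8·0.6326 + 837.7·0.5169 = 644.8 kg (target 644.8 kg)
Glass-mass closure: the batch minus its LOI: 2000 kg (the Σ of target masses is 2000 kg; basis as stated: 2000 kg — rounding explains the deltas).
Adding the batch up: Σ batch = 2289 kg; Σ batch·LOI gives LOI loss = 288.9 kg; the yield ratio, glass ÷ batch: 87.38%.

Revised batch per 2000 kg fused product:
  magnesium carbonate: 446.1 kg
  talc: 334.8 kg
  alumina: 244.8 kg
  TiO2: 352.0 kg
  orthoboric acid: 73.43 kg
  CaSiO3: 837.7 kg
Total batch = 2289 kg; LOI loss = 288.9 kg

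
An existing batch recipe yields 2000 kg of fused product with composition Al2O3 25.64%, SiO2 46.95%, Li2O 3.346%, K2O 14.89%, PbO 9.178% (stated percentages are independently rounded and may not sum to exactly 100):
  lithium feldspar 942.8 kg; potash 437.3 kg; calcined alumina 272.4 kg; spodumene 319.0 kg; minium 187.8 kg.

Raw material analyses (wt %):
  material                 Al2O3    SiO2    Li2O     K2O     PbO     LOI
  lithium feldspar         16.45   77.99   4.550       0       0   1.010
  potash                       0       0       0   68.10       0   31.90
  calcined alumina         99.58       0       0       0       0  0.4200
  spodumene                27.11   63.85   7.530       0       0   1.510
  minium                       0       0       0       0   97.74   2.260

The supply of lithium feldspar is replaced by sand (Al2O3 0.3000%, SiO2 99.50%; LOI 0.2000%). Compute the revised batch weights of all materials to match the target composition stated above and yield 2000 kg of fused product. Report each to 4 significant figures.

All arithmetic maintains full float precision at all times — in-progress results are displayed with 4-significant-digit rounding at each printed step — each reported number receives exactly one rounding; derived quantities are carried from the batch weights at 2000 kg of glass at full precision (totals, LOI, the yield, net glass mass, five oxide percentages), exactly as shown in problem or answer.
Per-oxide target masses for 2000 kg fused product:
  Al2O3: 25.64% × 2000 = 512.8 kg
  SiO2: 46.95% × 2000 = 939.0 kg
  Li2O: 3.346% × 2000 = 66.92 kg
  K2O: 14.89% × 2000 = 297.8 kg
  PbO: 9.178% × 2000 = 183.6 kg
Sums-versus-targets review on the weights just shown, on the stated basis (sums match the target masses inside rounding margins):
  Al2O3: 373.4·0.003000 + 271.9·0.9958 + 888.7·0.2711 = 512.8 kg (target 512.8 kg)
  SiO2: 373.4·0.9950 + 888.7·0.6385 = 939.0 kg (target 939.0 kg)
  Li2O: 888.7·0.07530 = 66.92 kg (target 66.92 kg)
  K2O: 437.3·0.6810 = 297.8 kg (target 297.8 kg)
  PbO: 187.8·0.9774 = 183.6 kg (target 183.6 kg)
Glass mass check: net batch after ignition = 2000 kg (summing oxide targets gives 2000 kg; basis as stated: 2000 kg — a pure rounding effect).
Batch grand total — Σ batch = 2159 kg; the LOI term Σ batch·LOI equals 159.1 kg; glass ÷ batch gives a yield of 92.63%.

Revised batch per 2000 kg fused product:
  sand: 373.4 kg
  potash: 437.3 kg
  calcined alumina: 271.9 kg
  spodumene: 888.7 kg
  minium: 187.8 kg
Total batch = 2159 kg; LOI loss = 159.1 kg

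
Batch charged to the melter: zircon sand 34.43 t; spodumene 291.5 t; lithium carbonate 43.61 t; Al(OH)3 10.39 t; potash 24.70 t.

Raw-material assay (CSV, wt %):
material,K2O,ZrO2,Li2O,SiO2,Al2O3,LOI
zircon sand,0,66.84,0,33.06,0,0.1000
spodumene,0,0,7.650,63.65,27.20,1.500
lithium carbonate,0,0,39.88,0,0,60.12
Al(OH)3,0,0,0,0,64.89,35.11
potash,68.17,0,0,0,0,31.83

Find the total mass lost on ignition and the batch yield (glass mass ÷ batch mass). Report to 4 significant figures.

Values along the way are displayed (rounded to four significant digits) in the working. Each numeric step carries full float precision through every step. Exactly one rounding goes into each reported result. All derived quantities are rebuilt in full precision (the totals, ignition loss, yield, five oxide percentages, net glass mass) from the weighed amounts for 362.5 t of glass, as given in the question or the answer.
Ignition loss by material:
  zircon sand: 34.43 × 0.001000 = 0.03443 t
  spodumene: 291.5 × 0.01500 = 4.372 t
  lithium carbonate: 43.61 × 0.6012 = 26.22 t
  Al(OH)3: 10.39 × 0.3511 = 3.648 t
  potash: 24.70 × 0.3183 = 7.862 t
Total LOI = 42.14 t
Glass = batch − LOI = 404.6 − 42.14 = 362.5 t

LOI loss = 42.14 t; glass = 362.5 t; yield = 89.59%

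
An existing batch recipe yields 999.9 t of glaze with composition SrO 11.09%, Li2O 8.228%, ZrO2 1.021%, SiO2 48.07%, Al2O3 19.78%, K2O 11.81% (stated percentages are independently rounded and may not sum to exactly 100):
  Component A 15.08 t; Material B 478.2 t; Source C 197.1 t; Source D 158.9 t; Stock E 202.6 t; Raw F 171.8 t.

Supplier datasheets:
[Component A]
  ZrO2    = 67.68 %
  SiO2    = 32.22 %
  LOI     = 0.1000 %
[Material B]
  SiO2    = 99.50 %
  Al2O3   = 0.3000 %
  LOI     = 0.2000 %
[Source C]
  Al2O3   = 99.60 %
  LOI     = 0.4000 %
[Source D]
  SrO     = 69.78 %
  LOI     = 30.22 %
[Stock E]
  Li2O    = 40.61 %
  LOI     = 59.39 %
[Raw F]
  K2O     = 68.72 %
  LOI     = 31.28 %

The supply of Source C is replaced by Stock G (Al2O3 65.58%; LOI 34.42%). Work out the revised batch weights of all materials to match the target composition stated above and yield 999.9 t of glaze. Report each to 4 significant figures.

Revised batch per 999.9 t glaze:
  Component A: 15.08 t
  Material B: 478.2 t
  Stock G: 299.4 t
  Source D: 158.9 t
  Stock E: 202.6 t
  Raw F: 171.8 t
Total batch = 1326 t; LOI loss = 326.1 t

The intermediate values are displayed, with 4-significant-digit rounding, at each printed step; all internal work holds exact precision in all steps; each reported result takes just one rounding. The derived quantities, which include LOI, yield, the six compositions, glass mass, the totals, are carried at full float precision, exactly as shown in question or answer, from the batch weights for 999.9 t of glass.
The oxide mass targets at 999.9 t glaze:
  SrO: 11.09% × 999.9 = 110.9 t
  Li2O: 8.228% × 999.9 = 82.27 t
  ZrO2: 1.021% × 999.9 = 10.21 t
  SiO2: 48.07% × 999.9 = 480.7 t
  Al2O3: 19.78% × 999.9 = 197.8 t
  K2O: 11.81% × 999.9 = 118.1 t
Per-oxide balance check on the weights just shown, on the stated basis (every target is met by its sum modulo rounding of the values):
  SrO: 158.9·0.6978 = 110.9 t (target 110.9 t)
  Li2O: 202.6·0.4061 = 82.28 t (target 82.27 t)
  ZrO2: 15.08·0.6768 = 10.21 t (target 10.21 t)
  SiO2: 15.08·0.3222 + 478.2·0.9950 = 480.7 t (target 480.7 t)
  Al2O3: 478.2·0.003000 + 299.4·0.6558 = 197.8 t (target 197.8 t)
  K2O: 171.8·0.6872 = 118.1 t (target 118.1 t)
Mass balance on the glass: total batch − LOI = 999.9 t (targets for the oxides total 999.9 t; stated basis 999.9 t — rounding explains the deltas).
Batch total: Σ batch = 1326 t; loss to ignition Σ batch·LOI = 326.1 t; glass ÷ batch gives a yield of 75.41%.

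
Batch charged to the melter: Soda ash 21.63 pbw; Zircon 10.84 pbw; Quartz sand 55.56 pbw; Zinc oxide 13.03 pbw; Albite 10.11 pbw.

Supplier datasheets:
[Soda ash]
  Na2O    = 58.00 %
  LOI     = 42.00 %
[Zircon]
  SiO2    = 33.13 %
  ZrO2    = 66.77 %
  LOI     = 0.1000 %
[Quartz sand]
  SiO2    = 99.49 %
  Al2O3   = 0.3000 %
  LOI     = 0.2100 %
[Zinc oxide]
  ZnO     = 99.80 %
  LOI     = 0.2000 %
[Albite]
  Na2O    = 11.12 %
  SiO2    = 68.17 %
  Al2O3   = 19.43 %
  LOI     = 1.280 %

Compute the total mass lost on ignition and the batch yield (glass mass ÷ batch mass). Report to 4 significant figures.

LOI loss = 9.368 pbw; glass = 101.8 pbw; yield = 91.57%

Working values appear, rounded to four significant digits, in the working; all arithmetic runs at exact precision at every stage — each reported figure carries a single rounding. The derived quantities are computed in exact precision (LOI, the yield, the totals, glass mass, the five compositions) using the weight values at 101.8 pbw of glass, precisely as stated by the problem or answer text.
Each material's LOI contribution:
  Soda ash: 21.63 × 0.4200 = 9.085 pbw
  Zircon: 10.84 × 0.001000 = 0.01084 pbw
  Quartz sand: 55.56 × 0.002100 = 0.1167 pbw
  Zinc oxide: 13.03 × 0.002000 = 0.02606 pbw
  Albite: 10.11 × 0.01280 = 0.1294 pbw
Total LOI = 9.368 pbw
Glass = batch − LOI = 111.2 − 9.368 = 101.8 pbw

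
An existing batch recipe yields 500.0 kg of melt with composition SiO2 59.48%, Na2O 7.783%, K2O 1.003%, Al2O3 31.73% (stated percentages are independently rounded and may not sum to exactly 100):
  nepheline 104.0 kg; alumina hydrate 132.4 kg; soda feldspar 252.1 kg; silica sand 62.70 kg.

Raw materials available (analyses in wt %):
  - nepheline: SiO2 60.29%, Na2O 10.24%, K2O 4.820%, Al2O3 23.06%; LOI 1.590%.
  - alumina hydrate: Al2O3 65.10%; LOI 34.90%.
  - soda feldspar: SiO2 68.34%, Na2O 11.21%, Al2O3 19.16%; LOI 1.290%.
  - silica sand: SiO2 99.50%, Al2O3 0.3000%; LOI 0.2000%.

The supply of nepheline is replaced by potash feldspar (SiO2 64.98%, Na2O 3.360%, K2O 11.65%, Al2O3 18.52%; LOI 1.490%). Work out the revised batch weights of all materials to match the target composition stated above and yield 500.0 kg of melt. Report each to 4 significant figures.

Every computation carries full float precision at every stage — values along the way appear, rounded to 4 significant figures, alongside each step — every reported result takes a single rounding. Derived quantities (the totals, LOI, the four compositions, yield, glass mass) are rebuilt from the weighed amounts per 500.0 kg of glass at full float precision as given in the question or the answer.
Oxide-by-oxide targets in 500.0 kg melt:
  SiO2: 59.48% × 500.0 = 297.4 kg
  Na2O: 7.783% × 500.0 = 38.92 kg
  K2O: 1.003% × 500.0 = 5.015 kg
  Al2O3: 31.73% × 500.0 = 158.6 kg
Checking each oxide sum given the weights on record, against the basis in use (sums match the target masses given rounding of the digits):
  SiO2: 43.05·0.6498 + 334.2·0.6834 + 41.21·0.9950 = 297.4 kg (target 297.4 kg)
  Na2O: 43.05·0.03360 + 334.2·0.1121 = 38.91 kg (target 38.92 kg)
  K2O: 43.05·0.1165 = 5.015 kg (target 5.015 kg)
  Al2O3: 43.05·0.1852 + 132.9·0.6510 + 334.2·0.1916 + 41.21·0.003000 = 158.6 kg (target 158.6 kg)
Glass-mass closure: whole batch net of LOI = 499.9 kg (the Σ of target masses is 500.0 kg; against the stated basis, 500.0 kg — rounding explains the deltas).
Batch grand total — Σ batch = 551.4 kg; loss to ignition Σ batch·LOI = 51.42 kg; as yield: glass ÷ batch → 90.67%.

Revised batch per 500.0 kg melt:
  potash feldspar: 43.05 kg
  alumina hydrate: 132.9 kg
  soda feldspar: 334.2 kg
  silica sand: 41.21 kg
Total batch = 551.4 kg; LOI loss = 51.42 kg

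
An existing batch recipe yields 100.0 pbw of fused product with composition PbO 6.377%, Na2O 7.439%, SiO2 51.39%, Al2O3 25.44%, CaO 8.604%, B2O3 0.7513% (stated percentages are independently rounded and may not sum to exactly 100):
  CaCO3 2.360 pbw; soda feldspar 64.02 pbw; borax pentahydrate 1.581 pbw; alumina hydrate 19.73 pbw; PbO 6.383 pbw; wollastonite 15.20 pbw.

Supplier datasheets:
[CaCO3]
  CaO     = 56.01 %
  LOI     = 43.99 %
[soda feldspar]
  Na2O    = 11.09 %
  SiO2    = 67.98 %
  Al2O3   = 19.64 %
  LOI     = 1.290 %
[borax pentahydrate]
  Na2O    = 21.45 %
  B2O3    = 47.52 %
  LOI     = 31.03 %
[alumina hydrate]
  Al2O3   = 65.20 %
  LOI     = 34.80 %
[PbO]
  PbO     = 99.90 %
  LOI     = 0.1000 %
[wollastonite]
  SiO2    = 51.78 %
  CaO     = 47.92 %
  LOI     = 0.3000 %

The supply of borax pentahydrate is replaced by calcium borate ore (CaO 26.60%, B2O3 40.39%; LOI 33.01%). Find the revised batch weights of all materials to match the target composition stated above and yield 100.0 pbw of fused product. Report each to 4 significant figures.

The intermediate values appear, with 4-significant-figure rounding, in the printout. All arithmetic keeps full float precision through every step. Each reported number receives exactly one rounding. All derived quantities, including the six compositions, ignition loss, the yield, totals, net glass mass, are computed from the batch weights per 100.0 pbw of glass at exact precision as written in the problem or answer text.
Oxide-by-oxide targets in 100.0 pbw fused product:
  PbO: 6.377% × 100.0 = 6.377 pbw
  Na2O: 7.439% × 100.0 = 7.439 pbw
  SiO2: 51.39% × 100.0 = 51.39 pbw
  Al2O3: 25.44% × 100.0 = 25.44 pbw
  CaO: 8.604% × 100.0 = 8.604 pbw
  B2O3: 0.7513% × 100.0 = 0.7513 pbw
Oxide-by-oxide audit from the weights as reported, at the basis given (delivered sums recover each target within answer rounding):
  PbO: 6.383·0.9990 = 6.377 pbw (target 6.377 pbw)
  Na2O: 67.08·0.1109 = 7.439 pbw (target 7.439 pbw)
  SiO2: 67.08·0.6798 + 11.18·0.5178 = 51.39 pbw (target 51.39 pbw)
  Al2O3: 67.08·0.1964 + 18.81·0.6520 = 25.44 pbw (target 25.44 pbw)
  CaO: 4.911·0.5601 + 1.860·0.2660 + 11.18·0.4792 = 8.603 pbw (target 8.604 pbw)
  B2O3: 1.860·0.4039 = 0.7513 pbw (target 0.7513 pbw)
Glass-mass bookkeeping: batch total minus LOI = 100.0 pbw (the targets, summed, come to 100.0 pbw; against the stated basis, 100.0 pbw — a pure rounding effect).
Batch total: Σ batch = 110.2 pbw; loss to ignition Σ batch·LOI = 10.23 pbw; yield, glass over the total, = 90.72%.

Revised batch per 100.0 pbw fused product:
  CaCO3: 4.911 pbw
  soda feldspar: 67.08 pbw
  calcium borate ore: 1.860 pbw
  alumina hydrate: 18.81 pbw
  PbO: 6.383 pbw
  wollastonite: 11.18 pbw
Total batch = 110.2 pbw; LOI loss = 10.23 pbw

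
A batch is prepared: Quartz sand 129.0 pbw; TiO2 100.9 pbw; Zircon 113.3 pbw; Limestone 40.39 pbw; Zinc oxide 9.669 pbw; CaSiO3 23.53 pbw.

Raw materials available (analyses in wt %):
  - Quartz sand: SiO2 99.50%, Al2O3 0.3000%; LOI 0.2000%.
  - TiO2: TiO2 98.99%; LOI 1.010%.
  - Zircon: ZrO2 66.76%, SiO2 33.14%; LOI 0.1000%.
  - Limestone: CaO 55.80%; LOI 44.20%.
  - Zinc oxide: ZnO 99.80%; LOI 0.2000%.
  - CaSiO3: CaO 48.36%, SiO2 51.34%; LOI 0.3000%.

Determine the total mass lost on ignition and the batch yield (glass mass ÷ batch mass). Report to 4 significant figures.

LOI loss = 19.33 pbw; glass = 397.5 pbw; yield = 95.36%

Working values are printed rounded to 4 significant digits between the steps — every computation maintains full float precision in all steps — each reported result takes exactly one rounding — derived quantities are carried from the batch weights for 397.5 pbw of glass at exact precision (ignition loss, totals, the six compositions, net glass mass, the yield), as quoted within the problem or the answer.
LOI of each material in turn:
  Quartz sand: 129.0 × 0.002000 = 0.2580 pbw
  TiO2: 100.9 × 0.01010 = 1.019 pbw
  Zircon: 113.3 × 0.001000 = 0.1133 pbw
  Limestone: 40.39 × 0.4420 = 17.85 pbw
  Zinc oxide: 9.669 × 0.002000 = 0.01934 pbw
  CaSiO3: 23.53 × 0.003000 = 0.07059 pbw
Total LOI = 19.33 pbw
Glass = batch − LOI = 416.8 − 19.33 = 397.5 pbw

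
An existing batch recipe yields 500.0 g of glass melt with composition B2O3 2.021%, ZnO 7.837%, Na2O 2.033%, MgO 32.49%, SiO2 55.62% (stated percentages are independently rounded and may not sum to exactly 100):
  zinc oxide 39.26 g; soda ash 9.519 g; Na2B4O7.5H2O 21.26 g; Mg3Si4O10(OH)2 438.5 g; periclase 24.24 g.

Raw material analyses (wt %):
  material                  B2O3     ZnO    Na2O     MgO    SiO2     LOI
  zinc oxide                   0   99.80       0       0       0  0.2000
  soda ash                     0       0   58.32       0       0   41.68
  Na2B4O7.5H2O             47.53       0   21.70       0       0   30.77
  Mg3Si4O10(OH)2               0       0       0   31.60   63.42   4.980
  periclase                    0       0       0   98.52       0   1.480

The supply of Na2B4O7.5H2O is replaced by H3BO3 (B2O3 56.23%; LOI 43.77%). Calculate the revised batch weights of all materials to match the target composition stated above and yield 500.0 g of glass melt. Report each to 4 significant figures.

Revised batch per 500.0 g glass melt:
  zinc oxide: 39.26 g
  soda ash: 17.43 g
  H3BO3: 17.97 g
  Mg3Si4O10(OH)2: 438.5 g
  periclase: 24.24 g
Total batch = 537.4 g; LOI loss = 37.40 g

Working values are rounded to 4 significant figures when quoted — each numeric step carries full precision at every stage — each reported figure is rounded exactly once — derived quantities (yield, glass mass, LOI, the five compositions, totals) are computed from the batch weights at 500.0 g of glass at full float precision, as written in the question or the answer.
The oxide mass targets at 500.0 g glass melt:
  B2O3: 2.021% × 500.0 = 10.10 g
  ZnO: 7.837% × 500.0 = 39.18 g
  Na2O: 2.033% × 500.0 = 10.16 g
  MgO: 32.49% × 500.0 = 162.5 g
  SiO2: 55.62% × 500.0 = 278.1 g
Checking each oxide sum with the batch weights as given, under the basis named above (target by target, the sums agree once rounding is allowed for):
  B2O3: 17.97·0.5623 = 10.10 g (target 10.10 g)
  ZnO: 39.26·0.9980 = 39.18 g (target 39.18 g)
  Na2O: 17.43·0.5832 = 10.17 g (target 10.16 g)
  MgO: 438.5·0.3160 + 24.24·0.9852 = 162.4 g (target 162.5 g)
  SiO2: 438.5·0.6342 = 278.1 g (target 278.1 g)
Glass-mass sanity pass: total batch − LOI = 500.0 g (targets for the oxides total 500.0 g; with the basis standing at 500.0 g — rounding explains the deltas).
Summing the batch: Σ batch = 537.4 g; LOI removed, Σ of batch·LOI: 37.40 g; yield: glass divided by total = 93.04%.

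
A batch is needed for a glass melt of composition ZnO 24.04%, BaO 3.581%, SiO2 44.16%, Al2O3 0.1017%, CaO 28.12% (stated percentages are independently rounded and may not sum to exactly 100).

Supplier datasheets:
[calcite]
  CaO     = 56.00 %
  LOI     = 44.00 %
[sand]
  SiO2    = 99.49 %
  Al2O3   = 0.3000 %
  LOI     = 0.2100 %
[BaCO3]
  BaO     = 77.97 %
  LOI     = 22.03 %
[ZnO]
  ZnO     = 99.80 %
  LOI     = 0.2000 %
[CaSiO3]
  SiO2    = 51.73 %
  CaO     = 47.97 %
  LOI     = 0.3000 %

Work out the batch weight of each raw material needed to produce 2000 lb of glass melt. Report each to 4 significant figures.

The whole derivation runs at full precision throughout — intermediates are rounded off to 4 significant digits as shown; each reported figure includes exactly one rounding — all derived quantities are rebuilt at full precision (ignition loss, totals, net glass mass, five oxide percentages, yield) using the weight values on 2000 lb of glass as quoted within the problem or answer text.
Oxide-by-oxide targets in 2000 lb glass melt:
  ZnO: 24.04% × 2000 = 480.8 lb
  BaO: 3.581% × 2000 = 71.62 lb
  SiO2: 44.16% × 2000 = 883.2 lb
  Al2O3: 0.1017% × 2000 = 2.034 lb
  CaO: 28.12% × 2000 = 562.4 lb
A balance pass over the oxides, with the batch weights as given, relative to the basis at hand (each sum matches its target mass net of answer rounding effects):
  ZnO: 481.8·0.9980 = 480.8 lb (target 480.8 lb)
  BaO: 91.86·0.7797 = 71.62 lb (target 71.62 lb)
  SiO2: 678.0·0.9949 + 403.4·0.5173 = 883.2 lb (target 883.2 lb)
  Al2O3: 678.0·0.003000 = 2.034 lb (target 2.034 lb)
  CaO: 658.8·0.5600 + 403.4·0.4797 = 562.4 lb (target 562.4 lb)
The glass-mass cross-check: Σ batch − LOI loss = 2000 lb (oxide target masses add up to 2000 lb; against the stated basis, 2000 lb — gaps are rounding artifacts).
Batch total: Σ batch = 2314 lb; ignition loss, Σ(batch × LOI) = 313.7 lb; the yield ratio, glass ÷ batch: 86.44%.

Batch per 2000 lb glass melt:
  calcite: 658.8 lb
  sand: 678.0 lb
  BaCO3: 91.86 lb
  ZnO: 481.8 lb
  CaSiO3: 403.4 lb
Total batch = 2314 lb; LOI loss = 313.7 lb; yield = 86.44%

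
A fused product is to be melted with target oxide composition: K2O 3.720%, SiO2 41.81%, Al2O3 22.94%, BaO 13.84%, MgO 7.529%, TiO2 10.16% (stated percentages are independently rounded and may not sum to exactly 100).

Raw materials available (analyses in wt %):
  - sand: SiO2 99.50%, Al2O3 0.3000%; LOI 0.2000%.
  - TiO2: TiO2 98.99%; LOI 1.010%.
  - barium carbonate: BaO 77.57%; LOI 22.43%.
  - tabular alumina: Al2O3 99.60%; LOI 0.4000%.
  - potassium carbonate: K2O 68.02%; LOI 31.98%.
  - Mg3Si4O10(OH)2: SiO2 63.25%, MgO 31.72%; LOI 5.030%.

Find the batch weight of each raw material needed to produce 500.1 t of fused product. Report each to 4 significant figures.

All arithmetic runs at exact precision at each step — in-progress results are printed rounded to four significant figures as written — every reported number takes exactly one rounding — derived quantities are re-derived in exact precision (the yield, LOI, net glass mass, totals, the six compositions) from the batch weights for 500.1 t of glass exactly as shown in problem or answer.
Per-oxide target masses for 500.1 t fused product:
  K2O: 3.720% × 500.1 = 18.60 t
  SiO2: 41.81% × 500.1 = 209.1 t
  Al2O3: 22.94% × 500.1 = 114.7 t
  BaO: 13.84% × 500.1 = 69.21 t
  MgO: 7.529% × 500.1 = 37.65 t
  TiO2: 10.16% × 500.1 = 50.81 t
Mass-balance tally per oxide with the batch weights as given, versus the basis set out (sum by sum, the targets are met once rounding is allowed for):
  K2O: 27.35·0.6802 = 18.60 t (target 18.60 t)
  SiO2: 134.7·0.9950 + 118.7·0.6325 = 209.1 t (target 209.1 t)
  Al2O3: 134.7·0.003000 + 114.8·0.9960 = 114.7 t (target 114.7 t)
  BaO: 89.23·0.7757 = 69.22 t (target 69.21 t)
  MgO: 118.7·0.3172 = 37.65 t (target 37.65 t)
  TiO2: 51.33·0.9899 = 50.81 t (target 50.81 t)
Glass-mass closure: batch total minus LOI = 500.1 t (the targets, summed, come to 500.1 t; with the basis standing at 500.1 t — gaps are rounding artifacts).
Summing the batch: Σ batch = 536.1 t; loss to ignition Σ batch·LOI = 35.98 t; the yield ratio, glass ÷ batch: 93.29%.

Batch per 500.1 t fused product:
  sand: 134.7 t
  TiO2: 51.33 t
  barium carbonate: 89.23 t
  tabular alumina: 114.8 t
  potassium carbonate: 27.35 t
  Mg3Si4O10(OH)2: 118.7 t
Total batch = 536.1 t; LOI loss = 35.98 t; yield = 93.29%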